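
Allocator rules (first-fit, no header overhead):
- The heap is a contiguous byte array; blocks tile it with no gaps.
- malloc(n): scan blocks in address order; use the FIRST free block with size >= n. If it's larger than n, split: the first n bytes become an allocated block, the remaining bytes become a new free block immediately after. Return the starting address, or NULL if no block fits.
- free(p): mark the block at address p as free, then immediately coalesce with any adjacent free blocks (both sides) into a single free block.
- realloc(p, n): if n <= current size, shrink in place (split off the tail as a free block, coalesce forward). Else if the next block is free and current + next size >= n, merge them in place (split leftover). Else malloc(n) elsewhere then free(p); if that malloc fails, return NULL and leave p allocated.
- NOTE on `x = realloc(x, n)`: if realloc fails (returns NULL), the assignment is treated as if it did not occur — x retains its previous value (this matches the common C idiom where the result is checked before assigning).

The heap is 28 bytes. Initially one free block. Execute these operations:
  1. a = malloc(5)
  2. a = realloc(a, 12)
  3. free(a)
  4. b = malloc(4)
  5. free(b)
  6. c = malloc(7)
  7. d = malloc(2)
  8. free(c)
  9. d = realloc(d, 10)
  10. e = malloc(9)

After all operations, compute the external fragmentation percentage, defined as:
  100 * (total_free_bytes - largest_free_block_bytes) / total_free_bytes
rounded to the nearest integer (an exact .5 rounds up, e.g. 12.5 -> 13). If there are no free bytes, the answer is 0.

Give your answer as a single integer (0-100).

Op 1: a = malloc(5) -> a = 0; heap: [0-4 ALLOC][5-27 FREE]
Op 2: a = realloc(a, 12) -> a = 0; heap: [0-11 ALLOC][12-27 FREE]
Op 3: free(a) -> (freed a); heap: [0-27 FREE]
Op 4: b = malloc(4) -> b = 0; heap: [0-3 ALLOC][4-27 FREE]
Op 5: free(b) -> (freed b); heap: [0-27 FREE]
Op 6: c = malloc(7) -> c = 0; heap: [0-6 ALLOC][7-27 FREE]
Op 7: d = malloc(2) -> d = 7; heap: [0-6 ALLOC][7-8 ALLOC][9-27 FREE]
Op 8: free(c) -> (freed c); heap: [0-6 FREE][7-8 ALLOC][9-27 FREE]
Op 9: d = realloc(d, 10) -> d = 7; heap: [0-6 FREE][7-16 ALLOC][17-27 FREE]
Op 10: e = malloc(9) -> e = 17; heap: [0-6 FREE][7-16 ALLOC][17-25 ALLOC][26-27 FREE]
Free blocks: [7 2] total_free=9 largest=7 -> 100*(9-7)/9 = 200/9 ≈ 22.222 -> rounds to 22

Answer: 22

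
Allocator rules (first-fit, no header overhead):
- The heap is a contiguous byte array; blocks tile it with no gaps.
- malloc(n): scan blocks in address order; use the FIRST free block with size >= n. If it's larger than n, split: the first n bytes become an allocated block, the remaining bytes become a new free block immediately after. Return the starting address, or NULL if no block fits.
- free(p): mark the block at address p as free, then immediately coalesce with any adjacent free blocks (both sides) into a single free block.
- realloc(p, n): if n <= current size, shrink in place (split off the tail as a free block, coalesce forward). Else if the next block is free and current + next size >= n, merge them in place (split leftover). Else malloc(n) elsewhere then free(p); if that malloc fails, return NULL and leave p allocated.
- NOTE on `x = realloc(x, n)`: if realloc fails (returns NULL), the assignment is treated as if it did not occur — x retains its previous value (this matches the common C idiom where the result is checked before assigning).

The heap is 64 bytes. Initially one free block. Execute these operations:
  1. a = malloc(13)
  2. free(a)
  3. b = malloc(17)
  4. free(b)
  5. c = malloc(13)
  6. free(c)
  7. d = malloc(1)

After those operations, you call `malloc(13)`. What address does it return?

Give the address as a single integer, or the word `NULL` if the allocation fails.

Op 1: a = malloc(13) -> a = 0; heap: [0-12 ALLOC][13-63 FREE]
Op 2: free(a) -> (freed a); heap: [0-63 FREE]
Op 3: b = malloc(17) -> b = 0; heap: [0-16 ALLOC][17-63 FREE]
Op 4: free(b) -> (freed b); heap: [0-63 FREE]
Op 5: c = malloc(13) -> c = 0; heap: [0-12 ALLOC][13-63 FREE]
Op 6: free(c) -> (freed c); heap: [0-63 FREE]
Op 7: d = malloc(1) -> d = 0; heap: [0-0 ALLOC][1-63 FREE]
malloc(13): first-fit scan over [0-0 ALLOC][1-63 FREE] -> 1

Answer: 1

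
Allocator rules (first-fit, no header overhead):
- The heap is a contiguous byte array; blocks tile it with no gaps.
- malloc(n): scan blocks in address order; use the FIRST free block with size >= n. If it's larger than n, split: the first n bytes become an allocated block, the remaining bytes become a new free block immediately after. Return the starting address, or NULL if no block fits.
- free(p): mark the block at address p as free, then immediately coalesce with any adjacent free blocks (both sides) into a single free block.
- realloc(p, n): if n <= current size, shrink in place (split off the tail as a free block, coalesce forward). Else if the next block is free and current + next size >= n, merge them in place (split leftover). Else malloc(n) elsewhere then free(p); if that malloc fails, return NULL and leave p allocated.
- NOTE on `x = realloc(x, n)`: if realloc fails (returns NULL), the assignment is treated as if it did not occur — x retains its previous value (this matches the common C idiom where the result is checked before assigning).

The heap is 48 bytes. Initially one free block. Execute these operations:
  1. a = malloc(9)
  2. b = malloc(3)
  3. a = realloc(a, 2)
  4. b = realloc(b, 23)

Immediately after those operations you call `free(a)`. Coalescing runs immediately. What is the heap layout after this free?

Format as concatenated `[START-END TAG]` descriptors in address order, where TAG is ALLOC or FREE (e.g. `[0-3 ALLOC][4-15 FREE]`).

Op 1: a = malloc(9) -> a = 0; heap: [0-8 ALLOC][9-47 FREE]
Op 2: b = malloc(3) -> b = 9; heap: [0-8 ALLOC][9-11 ALLOC][12-47 FREE]
Op 3: a = realloc(a, 2) -> a = 0; heap: [0-1 ALLOC][2-8 FREE][9-11 ALLOC][12-47 FREE]
Op 4: b = realloc(b, 23) -> b = 9; heap: [0-1 ALLOC][2-8 FREE][9-31 ALLOC][32-47 FREE]
free(a): a = 0 -> block [0-1 ALLOC]; mark free, coalesce with adjacent free neighbors -> [0-8 FREE][9-31 ALLOC][32-47 FREE]

Answer: [0-8 FREE][9-31 ALLOC][32-47 FREE]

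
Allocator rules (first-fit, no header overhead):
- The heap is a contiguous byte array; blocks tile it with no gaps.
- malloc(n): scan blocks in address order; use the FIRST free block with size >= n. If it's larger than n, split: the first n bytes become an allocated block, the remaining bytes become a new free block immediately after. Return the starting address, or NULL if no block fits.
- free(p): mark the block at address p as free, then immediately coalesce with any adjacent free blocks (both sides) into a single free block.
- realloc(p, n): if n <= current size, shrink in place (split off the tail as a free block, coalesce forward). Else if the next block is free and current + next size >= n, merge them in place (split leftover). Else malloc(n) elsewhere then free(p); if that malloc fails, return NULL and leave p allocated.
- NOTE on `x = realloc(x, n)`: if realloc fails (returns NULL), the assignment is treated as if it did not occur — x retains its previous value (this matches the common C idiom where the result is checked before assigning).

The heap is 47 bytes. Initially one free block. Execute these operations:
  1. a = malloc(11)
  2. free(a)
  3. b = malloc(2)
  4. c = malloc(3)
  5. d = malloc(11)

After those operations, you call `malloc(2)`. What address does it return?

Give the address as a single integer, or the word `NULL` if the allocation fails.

Op 1: a = malloc(11) -> a = 0; heap: [0-10 ALLOC][11-46 FREE]
Op 2: free(a) -> (freed a); heap: [0-46 FREE]
Op 3: b = malloc(2) -> b = 0; heap: [0-1 ALLOC][2-46 FREE]
Op 4: c = malloc(3) -> c = 2; heap: [0-1 ALLOC][2-4 ALLOC][5-46 FREE]
Op 5: d = malloc(11) -> d = 5; heap: [0-1 ALLOC][2-4 ALLOC][5-15 ALLOC][16-46 FREE]
malloc(2): first-fit scan over [0-1 ALLOC][2-4 ALLOC][5-15 ALLOC][16-46 FREE] -> 16

Answer: 16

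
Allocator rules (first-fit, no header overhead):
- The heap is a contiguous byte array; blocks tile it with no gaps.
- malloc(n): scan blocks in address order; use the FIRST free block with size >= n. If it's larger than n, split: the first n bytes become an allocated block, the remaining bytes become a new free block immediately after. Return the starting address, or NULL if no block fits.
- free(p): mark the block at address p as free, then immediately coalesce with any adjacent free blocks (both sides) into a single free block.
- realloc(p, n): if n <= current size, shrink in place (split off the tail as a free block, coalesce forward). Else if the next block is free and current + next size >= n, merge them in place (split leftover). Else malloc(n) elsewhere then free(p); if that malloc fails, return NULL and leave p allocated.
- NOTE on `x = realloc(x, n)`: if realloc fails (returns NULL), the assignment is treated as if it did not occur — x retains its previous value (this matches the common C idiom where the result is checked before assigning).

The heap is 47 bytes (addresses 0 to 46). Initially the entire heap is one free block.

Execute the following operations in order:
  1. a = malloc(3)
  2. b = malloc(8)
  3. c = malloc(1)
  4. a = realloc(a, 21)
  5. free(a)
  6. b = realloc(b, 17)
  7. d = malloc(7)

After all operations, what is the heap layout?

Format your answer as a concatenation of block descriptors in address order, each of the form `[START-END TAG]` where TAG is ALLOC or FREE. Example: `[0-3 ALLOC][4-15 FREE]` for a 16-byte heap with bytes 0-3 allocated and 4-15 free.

Answer: [0-6 ALLOC][7-10 FREE][11-11 ALLOC][12-28 ALLOC][29-46 FREE]

Derivation:
Op 1: a = malloc(3) -> a = 0; heap: [0-2 ALLOC][3-46 FREE]
Op 2: b = malloc(8) -> b = 3; heap: [0-2 ALLOC][3-10 ALLOC][11-46 FREE]
Op 3: c = malloc(1) -> c = 11; heap: [0-2 ALLOC][3-10 ALLOC][11-11 ALLOC][12-46 FREE]
Op 4: a = realloc(a, 21) -> a = 12; heap: [0-2 FREE][3-10 ALLOC][11-11 ALLOC][12-32 ALLOC][33-46 FREE]
Op 5: free(a) -> (freed a); heap: [0-2 FREE][3-10 ALLOC][11-11 ALLOC][12-46 FREE]
Op 6: b = realloc(b, 17) -> b = 12; heap: [0-10 FREE][11-11 ALLOC][12-28 ALLOC][29-46 FREE]
Op 7: d = malloc(7) -> d = 0; heap: [0-6 ALLOC][7-10 FREE][11-11 ALLOC][12-28 ALLOC][29-46 FREE]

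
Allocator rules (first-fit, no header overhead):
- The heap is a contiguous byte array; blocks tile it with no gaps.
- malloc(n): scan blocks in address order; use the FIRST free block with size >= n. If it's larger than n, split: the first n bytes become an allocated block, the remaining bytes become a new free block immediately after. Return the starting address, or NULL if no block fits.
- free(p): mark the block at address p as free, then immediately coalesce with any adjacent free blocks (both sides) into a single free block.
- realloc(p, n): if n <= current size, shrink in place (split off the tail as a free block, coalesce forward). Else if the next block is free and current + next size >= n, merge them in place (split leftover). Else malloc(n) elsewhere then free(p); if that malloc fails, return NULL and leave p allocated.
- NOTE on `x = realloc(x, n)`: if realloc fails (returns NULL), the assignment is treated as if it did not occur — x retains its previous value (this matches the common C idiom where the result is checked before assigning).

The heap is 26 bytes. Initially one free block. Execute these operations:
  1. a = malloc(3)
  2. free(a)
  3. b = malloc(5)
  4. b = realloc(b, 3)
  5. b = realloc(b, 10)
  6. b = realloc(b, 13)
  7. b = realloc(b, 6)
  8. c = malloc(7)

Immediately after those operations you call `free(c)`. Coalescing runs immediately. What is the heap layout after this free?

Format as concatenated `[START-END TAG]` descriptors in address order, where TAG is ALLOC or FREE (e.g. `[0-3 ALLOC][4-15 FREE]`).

Op 1: a = malloc(3) -> a = 0; heap: [0-2 ALLOC][3-25 FREE]
Op 2: free(a) -> (freed a); heap: [0-25 FREE]
Op 3: b = malloc(5) -> b = 0; heap: [0-4 ALLOC][5-25 FREE]
Op 4: b = realloc(b, 3) -> b = 0; heap: [0-2 ALLOC][3-25 FREE]
Op 5: b = realloc(b, 10) -> b = 0; heap: [0-9 ALLOC][10-25 FREE]
Op 6: b = realloc(b, 13) -> b = 0; heap: [0-12 ALLOC][13-25 FREE]
Op 7: b = realloc(b, 6) -> b = 0; heap: [0-5 ALLOC][6-25 FREE]
Op 8: c = malloc(7) -> c = 6; heap: [0-5 ALLOC][6-12 ALLOC][13-25 FREE]
free(c): c = 6 -> block [6-12 ALLOC]; mark free, coalesce with adjacent free neighbors -> [0-5 ALLOC][6-25 FREE]

Answer: [0-5 ALLOC][6-25 FREE]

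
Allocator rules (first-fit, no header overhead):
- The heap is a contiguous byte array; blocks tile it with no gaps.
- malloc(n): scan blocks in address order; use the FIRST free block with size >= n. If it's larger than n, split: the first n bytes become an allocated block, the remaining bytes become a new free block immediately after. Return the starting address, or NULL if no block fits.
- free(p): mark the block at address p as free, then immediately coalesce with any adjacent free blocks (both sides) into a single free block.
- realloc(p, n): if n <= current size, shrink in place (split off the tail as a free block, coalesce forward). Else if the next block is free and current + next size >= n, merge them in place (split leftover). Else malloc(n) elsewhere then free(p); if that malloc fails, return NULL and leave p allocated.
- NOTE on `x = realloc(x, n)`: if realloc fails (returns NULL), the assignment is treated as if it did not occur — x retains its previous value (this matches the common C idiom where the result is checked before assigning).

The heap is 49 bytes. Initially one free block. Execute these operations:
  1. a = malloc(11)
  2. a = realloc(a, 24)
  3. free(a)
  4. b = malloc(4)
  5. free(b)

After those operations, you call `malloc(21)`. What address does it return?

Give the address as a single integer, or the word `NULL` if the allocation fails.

Answer: 0

Derivation:
Op 1: a = malloc(11) -> a = 0; heap: [0-10 ALLOC][11-48 FREE]
Op 2: a = realloc(a, 24) -> a = 0; heap: [0-23 ALLOC][24-48 FREE]
Op 3: free(a) -> (freed a); heap: [0-48 FREE]
Op 4: b = malloc(4) -> b = 0; heap: [0-3 ALLOC][4-48 FREE]
Op 5: free(b) -> (freed b); heap: [0-48 FREE]
malloc(21): first-fit scan over [0-48 FREE] -> 0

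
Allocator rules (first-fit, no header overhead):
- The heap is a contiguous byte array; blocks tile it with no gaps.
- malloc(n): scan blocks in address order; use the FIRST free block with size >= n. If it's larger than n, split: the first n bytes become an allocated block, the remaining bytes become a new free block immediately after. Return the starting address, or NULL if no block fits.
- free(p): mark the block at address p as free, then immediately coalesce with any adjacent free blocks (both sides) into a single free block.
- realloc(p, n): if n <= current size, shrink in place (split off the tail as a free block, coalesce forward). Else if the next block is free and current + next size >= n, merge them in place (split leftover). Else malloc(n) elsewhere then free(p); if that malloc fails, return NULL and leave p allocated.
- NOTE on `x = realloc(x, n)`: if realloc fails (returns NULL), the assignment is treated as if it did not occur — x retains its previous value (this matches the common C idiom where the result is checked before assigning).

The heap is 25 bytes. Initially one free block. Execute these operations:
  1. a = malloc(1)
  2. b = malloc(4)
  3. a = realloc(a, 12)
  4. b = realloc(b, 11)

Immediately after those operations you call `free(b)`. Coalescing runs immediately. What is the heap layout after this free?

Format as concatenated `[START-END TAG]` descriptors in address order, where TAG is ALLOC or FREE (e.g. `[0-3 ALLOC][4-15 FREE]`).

Op 1: a = malloc(1) -> a = 0; heap: [0-0 ALLOC][1-24 FREE]
Op 2: b = malloc(4) -> b = 1; heap: [0-0 ALLOC][1-4 ALLOC][5-24 FREE]
Op 3: a = realloc(a, 12) -> a = 5; heap: [0-0 FREE][1-4 ALLOC][5-16 ALLOC][17-24 FREE]
Op 4: b = realloc(b, 11) -> NULL (b unchanged); heap: [0-0 FREE][1-4 ALLOC][5-16 ALLOC][17-24 FREE]
free(b): b = 1 -> block [1-4 ALLOC]; mark free, coalesce with adjacent free neighbors -> [0-4 FREE][5-16 ALLOC][17-24 FREE]

Answer: [0-4 FREE][5-16 ALLOC][17-24 FREE]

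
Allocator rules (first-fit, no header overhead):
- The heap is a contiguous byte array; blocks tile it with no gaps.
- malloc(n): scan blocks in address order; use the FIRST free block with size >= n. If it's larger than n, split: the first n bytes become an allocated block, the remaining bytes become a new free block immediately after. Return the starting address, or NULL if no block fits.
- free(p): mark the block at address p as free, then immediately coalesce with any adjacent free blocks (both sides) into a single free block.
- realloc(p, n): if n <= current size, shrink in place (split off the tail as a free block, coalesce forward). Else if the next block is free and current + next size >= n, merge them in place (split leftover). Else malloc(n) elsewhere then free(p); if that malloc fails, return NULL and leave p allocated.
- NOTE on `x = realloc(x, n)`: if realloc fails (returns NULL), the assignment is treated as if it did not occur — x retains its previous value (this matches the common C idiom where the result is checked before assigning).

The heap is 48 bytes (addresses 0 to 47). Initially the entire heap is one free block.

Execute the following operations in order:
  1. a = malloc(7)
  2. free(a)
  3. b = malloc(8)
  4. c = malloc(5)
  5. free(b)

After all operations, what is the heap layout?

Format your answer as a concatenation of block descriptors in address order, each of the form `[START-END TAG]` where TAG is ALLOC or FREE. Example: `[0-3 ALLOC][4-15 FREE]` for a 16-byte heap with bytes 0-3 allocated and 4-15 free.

Op 1: a = malloc(7) -> a = 0; heap: [0-6 ALLOC][7-47 FREE]
Op 2: free(a) -> (freed a); heap: [0-47 FREE]
Op 3: b = malloc(8) -> b = 0; heap: [0-7 ALLOC][8-47 FREE]
Op 4: c = malloc(5) -> c = 8; heap: [0-7 ALLOC][8-12 ALLOC][13-47 FREE]
Op 5: free(b) -> (freed b); heap: [0-7 FREE][8-12 ALLOC][13-47 FREE]

Answer: [0-7 FREE][8-12 ALLOC][13-47 FREE]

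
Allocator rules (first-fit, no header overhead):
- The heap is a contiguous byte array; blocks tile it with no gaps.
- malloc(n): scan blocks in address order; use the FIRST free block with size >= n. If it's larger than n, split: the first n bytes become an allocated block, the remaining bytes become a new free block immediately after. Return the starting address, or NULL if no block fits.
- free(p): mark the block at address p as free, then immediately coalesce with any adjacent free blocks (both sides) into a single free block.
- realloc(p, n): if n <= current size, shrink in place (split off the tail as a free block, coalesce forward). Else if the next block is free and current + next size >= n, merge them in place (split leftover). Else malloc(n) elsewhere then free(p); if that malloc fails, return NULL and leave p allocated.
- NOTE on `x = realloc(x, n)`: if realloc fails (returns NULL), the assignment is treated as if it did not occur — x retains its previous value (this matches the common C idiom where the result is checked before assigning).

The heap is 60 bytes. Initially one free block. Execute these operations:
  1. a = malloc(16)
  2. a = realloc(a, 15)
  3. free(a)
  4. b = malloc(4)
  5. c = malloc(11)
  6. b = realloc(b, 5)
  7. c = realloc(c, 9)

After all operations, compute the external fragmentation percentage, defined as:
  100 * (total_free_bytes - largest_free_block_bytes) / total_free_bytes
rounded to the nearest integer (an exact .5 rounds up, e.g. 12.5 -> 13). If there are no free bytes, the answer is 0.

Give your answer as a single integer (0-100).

Answer: 13

Derivation:
Op 1: a = malloc(16) -> a = 0; heap: [0-15 ALLOC][16-59 FREE]
Op 2: a = realloc(a, 15) -> a = 0; heap: [0-14 ALLOC][15-59 FREE]
Op 3: free(a) -> (freed a); heap: [0-59 FREE]
Op 4: b = malloc(4) -> b = 0; heap: [0-3 ALLOC][4-59 FREE]
Op 5: c = malloc(11) -> c = 4; heap: [0-3 ALLOC][4-14 ALLOC][15-59 FREE]
Op 6: b = realloc(b, 5) -> b = 15; heap: [0-3 FREE][4-14 ALLOC][15-19 ALLOC][20-59 FREE]
Op 7: c = realloc(c, 9) -> c = 4; heap: [0-3 FREE][4-12 ALLOC][13-14 FREE][15-19 ALLOC][20-59 FREE]
Free blocks: [4 2 40] total_free=46 largest=40 -> 100*(46-40)/46 = 600/46 ≈ 13.043 -> rounds to 13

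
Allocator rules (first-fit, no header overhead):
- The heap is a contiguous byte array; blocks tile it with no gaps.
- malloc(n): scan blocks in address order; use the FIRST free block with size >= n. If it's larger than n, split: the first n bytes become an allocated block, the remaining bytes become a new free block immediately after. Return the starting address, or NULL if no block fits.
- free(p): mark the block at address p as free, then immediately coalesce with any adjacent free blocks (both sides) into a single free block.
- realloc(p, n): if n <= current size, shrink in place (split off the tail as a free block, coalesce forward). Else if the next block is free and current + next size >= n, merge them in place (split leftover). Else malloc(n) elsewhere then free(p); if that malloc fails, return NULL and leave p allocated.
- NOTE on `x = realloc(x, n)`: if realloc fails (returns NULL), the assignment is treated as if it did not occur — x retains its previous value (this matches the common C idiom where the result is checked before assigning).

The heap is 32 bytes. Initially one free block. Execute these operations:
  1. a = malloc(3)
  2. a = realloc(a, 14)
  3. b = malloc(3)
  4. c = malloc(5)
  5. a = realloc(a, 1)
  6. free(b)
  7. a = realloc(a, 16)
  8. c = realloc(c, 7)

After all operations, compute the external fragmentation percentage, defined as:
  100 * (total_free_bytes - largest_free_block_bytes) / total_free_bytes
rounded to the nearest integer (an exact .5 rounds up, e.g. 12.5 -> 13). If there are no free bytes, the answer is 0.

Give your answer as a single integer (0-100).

Answer: 11

Derivation:
Op 1: a = malloc(3) -> a = 0; heap: [0-2 ALLOC][3-31 FREE]
Op 2: a = realloc(a, 14) -> a = 0; heap: [0-13 ALLOC][14-31 FREE]
Op 3: b = malloc(3) -> b = 14; heap: [0-13 ALLOC][14-16 ALLOC][17-31 FREE]
Op 4: c = malloc(5) -> c = 17; heap: [0-13 ALLOC][14-16 ALLOC][17-21 ALLOC][22-31 FREE]
Op 5: a = realloc(a, 1) -> a = 0; heap: [0-0 ALLOC][1-13 FREE][14-16 ALLOC][17-21 ALLOC][22-31 FREE]
Op 6: free(b) -> (freed b); heap: [0-0 ALLOC][1-16 FREE][17-21 ALLOC][22-31 FREE]
Op 7: a = realloc(a, 16) -> a = 0; heap: [0-15 ALLOC][16-16 FREE][17-21 ALLOC][22-31 FREE]
Op 8: c = realloc(c, 7) -> c = 17; heap: [0-15 ALLOC][16-16 FREE][17-23 ALLOC][24-31 FREE]
Free blocks: [1 8] total_free=9 largest=8 -> 100*(9-8)/9 = 100/9 ≈ 11.111 -> rounds to 11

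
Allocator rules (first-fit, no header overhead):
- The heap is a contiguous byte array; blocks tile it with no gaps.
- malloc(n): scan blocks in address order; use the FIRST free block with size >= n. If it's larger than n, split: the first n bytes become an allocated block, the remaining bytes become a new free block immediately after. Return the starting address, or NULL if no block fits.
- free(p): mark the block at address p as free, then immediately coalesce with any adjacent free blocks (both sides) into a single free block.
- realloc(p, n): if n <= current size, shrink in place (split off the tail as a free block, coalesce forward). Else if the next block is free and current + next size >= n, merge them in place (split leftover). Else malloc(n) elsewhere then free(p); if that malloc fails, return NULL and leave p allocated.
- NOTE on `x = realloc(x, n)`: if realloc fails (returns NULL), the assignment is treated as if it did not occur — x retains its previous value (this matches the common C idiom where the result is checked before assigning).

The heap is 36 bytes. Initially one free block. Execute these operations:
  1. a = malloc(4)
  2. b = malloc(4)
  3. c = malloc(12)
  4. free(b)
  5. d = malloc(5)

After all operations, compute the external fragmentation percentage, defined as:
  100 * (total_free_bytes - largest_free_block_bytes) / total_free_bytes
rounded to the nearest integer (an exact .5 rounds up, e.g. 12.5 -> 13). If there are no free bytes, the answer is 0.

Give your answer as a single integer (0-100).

Answer: 27

Derivation:
Op 1: a = malloc(4) -> a = 0; heap: [0-3 ALLOC][4-35 FREE]
Op 2: b = malloc(4) -> b = 4; heap: [0-3 ALLOC][4-7 ALLOC][8-35 FREE]
Op 3: c = malloc(12) -> c = 8; heap: [0-3 ALLOC][4-7 ALLOC][8-19 ALLOC][20-35 FREE]
Op 4: free(b) -> (freed b); heap: [0-3 ALLOC][4-7 FREE][8-19 ALLOC][20-35 FREE]
Op 5: d = malloc(5) -> d = 20; heap: [0-3 ALLOC][4-7 FREE][8-19 ALLOC][20-24 ALLOC][25-35 FREE]
Free blocks: [4 11] total_free=15 largest=11 -> 100*(15-11)/15 = 400/15 ≈ 26.667 -> rounds to 27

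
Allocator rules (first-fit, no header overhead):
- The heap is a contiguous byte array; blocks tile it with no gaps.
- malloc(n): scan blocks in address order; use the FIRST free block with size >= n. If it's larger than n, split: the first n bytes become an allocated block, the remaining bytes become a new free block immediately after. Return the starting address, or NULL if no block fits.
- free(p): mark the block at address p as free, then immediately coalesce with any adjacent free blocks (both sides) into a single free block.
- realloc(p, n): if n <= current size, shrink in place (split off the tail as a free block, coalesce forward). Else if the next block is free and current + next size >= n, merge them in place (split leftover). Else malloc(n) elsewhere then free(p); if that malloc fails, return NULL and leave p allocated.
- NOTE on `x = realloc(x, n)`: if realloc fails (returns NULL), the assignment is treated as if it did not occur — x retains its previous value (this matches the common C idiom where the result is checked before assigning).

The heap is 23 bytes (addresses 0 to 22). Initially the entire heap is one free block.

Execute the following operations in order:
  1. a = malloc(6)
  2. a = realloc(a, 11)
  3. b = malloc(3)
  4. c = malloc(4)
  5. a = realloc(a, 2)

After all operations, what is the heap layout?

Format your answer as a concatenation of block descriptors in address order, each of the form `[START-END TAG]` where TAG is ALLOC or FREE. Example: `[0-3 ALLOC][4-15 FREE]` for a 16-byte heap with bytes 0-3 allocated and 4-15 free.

Op 1: a = malloc(6) -> a = 0; heap: [0-5 ALLOC][6-22 FREE]
Op 2: a = realloc(a, 11) -> a = 0; heap: [0-10 ALLOC][11-22 FREE]
Op 3: b = malloc(3) -> b = 11; heap: [0-10 ALLOC][11-13 ALLOC][14-22 FREE]
Op 4: c = malloc(4) -> c = 14; heap: [0-10 ALLOC][11-13 ALLOC][14-17 ALLOC][18-22 FREE]
Op 5: a = realloc(a, 2) -> a = 0; heap: [0-1 ALLOC][2-10 FREE][11-13 ALLOC][14-17 ALLOC][18-22 FREE]

Answer: [0-1 ALLOC][2-10 FREE][11-13 ALLOC][14-17 ALLOC][18-22 FREE]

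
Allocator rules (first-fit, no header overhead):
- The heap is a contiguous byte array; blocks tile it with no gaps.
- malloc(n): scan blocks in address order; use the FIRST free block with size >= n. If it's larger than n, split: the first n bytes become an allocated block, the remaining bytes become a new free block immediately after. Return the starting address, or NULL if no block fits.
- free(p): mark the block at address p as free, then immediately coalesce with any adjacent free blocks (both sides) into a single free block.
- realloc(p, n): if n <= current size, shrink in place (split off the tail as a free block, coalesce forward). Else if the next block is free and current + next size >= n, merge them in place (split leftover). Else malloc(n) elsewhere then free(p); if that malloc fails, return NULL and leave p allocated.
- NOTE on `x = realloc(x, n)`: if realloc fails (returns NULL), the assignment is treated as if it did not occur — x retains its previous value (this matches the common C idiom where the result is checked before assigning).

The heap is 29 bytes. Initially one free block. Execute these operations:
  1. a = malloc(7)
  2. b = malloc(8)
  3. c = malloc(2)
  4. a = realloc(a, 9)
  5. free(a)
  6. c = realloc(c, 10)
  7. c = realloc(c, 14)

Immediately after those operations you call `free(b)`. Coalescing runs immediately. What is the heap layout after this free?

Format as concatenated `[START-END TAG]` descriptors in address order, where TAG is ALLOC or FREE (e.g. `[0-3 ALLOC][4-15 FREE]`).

Op 1: a = malloc(7) -> a = 0; heap: [0-6 ALLOC][7-28 FREE]
Op 2: b = malloc(8) -> b = 7; heap: [0-6 ALLOC][7-14 ALLOC][15-28 FREE]
Op 3: c = malloc(2) -> c = 15; heap: [0-6 ALLOC][7-14 ALLOC][15-16 ALLOC][17-28 FREE]
Op 4: a = realloc(a, 9) -> a = 17; heap: [0-6 FREE][7-14 ALLOC][15-16 ALLOC][17-25 ALLOC][26-28 FREE]
Op 5: free(a) -> (freed a); heap: [0-6 FREE][7-14 ALLOC][15-16 ALLOC][17-28 FREE]
Op 6: c = realloc(c, 10) -> c = 15; heap: [0-6 FREE][7-14 ALLOC][15-24 ALLOC][25-28 FREE]
Op 7: c = realloc(c, 14) -> c = 15; heap: [0-6 FREE][7-14 ALLOC][15-28 ALLOC]
free(b): b = 7 -> block [7-14 ALLOC]; mark free, coalesce with adjacent free neighbors -> [0-14 FREE][15-28 ALLOC]

Answer: [0-14 FREE][15-28 ALLOC]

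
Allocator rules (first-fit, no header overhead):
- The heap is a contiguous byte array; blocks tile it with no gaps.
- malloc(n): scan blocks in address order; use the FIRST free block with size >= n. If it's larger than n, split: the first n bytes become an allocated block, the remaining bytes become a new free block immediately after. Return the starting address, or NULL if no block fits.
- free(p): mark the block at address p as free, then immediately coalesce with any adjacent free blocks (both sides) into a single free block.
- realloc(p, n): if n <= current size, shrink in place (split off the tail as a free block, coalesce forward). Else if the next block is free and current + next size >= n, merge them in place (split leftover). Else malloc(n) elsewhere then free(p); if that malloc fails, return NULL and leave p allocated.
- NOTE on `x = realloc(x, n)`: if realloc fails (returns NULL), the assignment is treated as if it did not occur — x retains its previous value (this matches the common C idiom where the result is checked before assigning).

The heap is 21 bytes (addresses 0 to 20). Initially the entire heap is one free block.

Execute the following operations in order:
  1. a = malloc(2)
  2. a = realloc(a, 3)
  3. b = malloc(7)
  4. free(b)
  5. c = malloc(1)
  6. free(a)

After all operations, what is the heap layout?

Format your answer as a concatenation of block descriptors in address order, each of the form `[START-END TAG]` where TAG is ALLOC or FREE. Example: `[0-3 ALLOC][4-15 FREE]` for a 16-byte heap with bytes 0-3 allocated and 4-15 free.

Op 1: a = malloc(2) -> a = 0; heap: [0-1 ALLOC][2-20 FREE]
Op 2: a = realloc(a, 3) -> a = 0; heap: [0-2 ALLOC][3-20 FREE]
Op 3: b = malloc(7) -> b = 3; heap: [0-2 ALLOC][3-9 ALLOC][10-20 FREE]
Op 4: free(b) -> (freed b); heap: [0-2 ALLOC][3-20 FREE]
Op 5: c = malloc(1) -> c = 3; heap: [0-2 ALLOC][3-3 ALLOC][4-20 FREE]
Op 6: free(a) -> (freed a); heap: [0-2 FREE][3-3 ALLOC][4-20 FREE]

Answer: [0-2 FREE][3-3 ALLOC][4-20 FREE]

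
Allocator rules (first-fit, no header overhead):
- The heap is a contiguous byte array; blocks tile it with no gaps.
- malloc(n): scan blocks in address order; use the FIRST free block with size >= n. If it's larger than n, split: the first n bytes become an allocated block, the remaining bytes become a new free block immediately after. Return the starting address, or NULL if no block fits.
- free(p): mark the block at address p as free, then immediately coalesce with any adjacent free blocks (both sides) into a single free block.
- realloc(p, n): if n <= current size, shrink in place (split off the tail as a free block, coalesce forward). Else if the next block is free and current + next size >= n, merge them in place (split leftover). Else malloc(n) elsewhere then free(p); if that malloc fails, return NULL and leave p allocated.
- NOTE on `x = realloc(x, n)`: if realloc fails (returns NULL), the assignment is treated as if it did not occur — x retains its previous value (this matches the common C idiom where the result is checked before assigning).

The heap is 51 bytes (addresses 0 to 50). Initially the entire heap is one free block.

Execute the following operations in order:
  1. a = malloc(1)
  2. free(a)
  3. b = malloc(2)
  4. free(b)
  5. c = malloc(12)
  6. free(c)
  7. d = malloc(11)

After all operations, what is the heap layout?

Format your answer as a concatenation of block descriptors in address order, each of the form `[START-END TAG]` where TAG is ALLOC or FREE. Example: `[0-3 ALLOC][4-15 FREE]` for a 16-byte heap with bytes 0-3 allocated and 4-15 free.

Answer: [0-10 ALLOC][11-50 FREE]

Derivation:
Op 1: a = malloc(1) -> a = 0; heap: [0-0 ALLOC][1-50 FREE]
Op 2: free(a) -> (freed a); heap: [0-50 FREE]
Op 3: b = malloc(2) -> b = 0; heap: [0-1 ALLOC][2-50 FREE]
Op 4: free(b) -> (freed b); heap: [0-50 FREE]
Op 5: c = malloc(12) -> c = 0; heap: [0-11 ALLOC][12-50 FREE]
Op 6: free(c) -> (freed c); heap: [0-50 FREE]
Op 7: d = malloc(11) -> d = 0; heap: [0-10 ALLOC][11-50 FREE]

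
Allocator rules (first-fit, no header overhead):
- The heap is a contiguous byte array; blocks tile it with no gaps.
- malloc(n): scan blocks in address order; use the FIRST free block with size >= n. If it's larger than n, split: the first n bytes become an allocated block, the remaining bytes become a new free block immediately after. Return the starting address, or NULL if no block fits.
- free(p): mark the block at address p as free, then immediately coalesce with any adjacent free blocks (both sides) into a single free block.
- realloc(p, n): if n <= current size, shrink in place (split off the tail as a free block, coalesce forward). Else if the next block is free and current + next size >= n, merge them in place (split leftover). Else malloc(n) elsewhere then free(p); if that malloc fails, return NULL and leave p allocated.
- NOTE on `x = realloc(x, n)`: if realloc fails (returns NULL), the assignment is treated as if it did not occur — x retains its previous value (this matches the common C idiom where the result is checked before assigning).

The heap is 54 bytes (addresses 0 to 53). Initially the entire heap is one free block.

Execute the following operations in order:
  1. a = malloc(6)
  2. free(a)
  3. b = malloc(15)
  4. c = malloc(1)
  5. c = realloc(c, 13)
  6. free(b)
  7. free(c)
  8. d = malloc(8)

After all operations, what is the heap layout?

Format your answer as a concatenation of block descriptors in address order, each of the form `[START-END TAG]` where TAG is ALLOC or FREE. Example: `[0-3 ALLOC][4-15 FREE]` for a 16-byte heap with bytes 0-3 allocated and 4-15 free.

Op 1: a = malloc(6) -> a = 0; heap: [0-5 ALLOC][6-53 FREE]
Op 2: free(a) -> (freed a); heap: [0-53 FREE]
Op 3: b = malloc(15) -> b = 0; heap: [0-14 ALLOC][15-53 FREE]
Op 4: c = malloc(1) -> c = 15; heap: [0-14 ALLOC][15-15 ALLOC][16-53 FREE]
Op 5: c = realloc(c, 13) -> c = 15; heap: [0-14 ALLOC][15-27 ALLOC][28-53 FREE]
Op 6: free(b) -> (freed b); heap: [0-14 FREE][15-27 ALLOC][28-53 FREE]
Op 7: free(c) -> (freed c); heap: [0-53 FREE]
Op 8: d = malloc(8) -> d = 0; heap: [0-7 ALLOC][8-53 FREE]

Answer: [0-7 ALLOC][8-53 FREE]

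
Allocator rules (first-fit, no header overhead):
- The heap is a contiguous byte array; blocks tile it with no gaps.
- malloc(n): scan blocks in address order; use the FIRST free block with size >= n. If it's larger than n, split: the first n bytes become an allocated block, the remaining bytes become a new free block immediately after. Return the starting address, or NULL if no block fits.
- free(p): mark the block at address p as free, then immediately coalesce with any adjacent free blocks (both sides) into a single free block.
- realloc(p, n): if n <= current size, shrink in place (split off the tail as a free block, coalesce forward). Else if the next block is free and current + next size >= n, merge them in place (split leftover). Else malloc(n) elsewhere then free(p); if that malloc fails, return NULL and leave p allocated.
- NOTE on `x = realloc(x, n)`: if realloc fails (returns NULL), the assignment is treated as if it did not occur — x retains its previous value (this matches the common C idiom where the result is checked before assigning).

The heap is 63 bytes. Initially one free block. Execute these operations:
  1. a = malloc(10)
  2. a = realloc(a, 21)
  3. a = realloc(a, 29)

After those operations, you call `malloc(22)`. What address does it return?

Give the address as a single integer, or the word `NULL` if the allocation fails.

Op 1: a = malloc(10) -> a = 0; heap: [0-9 ALLOC][10-62 FREE]
Op 2: a = realloc(a, 21) -> a = 0; heap: [0-20 ALLOC][21-62 FREE]
Op 3: a = realloc(a, 29) -> a = 0; heap: [0-28 ALLOC][29-62 FREE]
malloc(22): first-fit scan over [0-28 ALLOC][29-62 FREE] -> 29

Answer: 29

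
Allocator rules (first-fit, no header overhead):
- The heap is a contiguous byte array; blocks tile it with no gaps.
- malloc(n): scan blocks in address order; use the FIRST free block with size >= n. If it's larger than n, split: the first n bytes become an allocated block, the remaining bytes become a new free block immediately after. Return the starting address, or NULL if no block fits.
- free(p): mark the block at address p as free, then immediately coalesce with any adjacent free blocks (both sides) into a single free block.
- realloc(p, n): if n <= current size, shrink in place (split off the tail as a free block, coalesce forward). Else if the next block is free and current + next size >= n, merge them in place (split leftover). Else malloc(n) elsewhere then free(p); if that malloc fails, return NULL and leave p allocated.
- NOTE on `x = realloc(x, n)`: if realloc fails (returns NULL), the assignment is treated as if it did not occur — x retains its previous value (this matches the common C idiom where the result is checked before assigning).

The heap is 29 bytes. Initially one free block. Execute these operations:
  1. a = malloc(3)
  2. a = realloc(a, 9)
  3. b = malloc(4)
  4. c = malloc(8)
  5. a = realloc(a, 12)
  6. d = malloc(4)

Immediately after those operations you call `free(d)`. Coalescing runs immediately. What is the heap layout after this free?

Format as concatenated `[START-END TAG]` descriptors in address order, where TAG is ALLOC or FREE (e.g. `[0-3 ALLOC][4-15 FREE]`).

Op 1: a = malloc(3) -> a = 0; heap: [0-2 ALLOC][3-28 FREE]
Op 2: a = realloc(a, 9) -> a = 0; heap: [0-8 ALLOC][9-28 FREE]
Op 3: b = malloc(4) -> b = 9; heap: [0-8 ALLOC][9-12 ALLOC][13-28 FREE]
Op 4: c = malloc(8) -> c = 13; heap: [0-8 ALLOC][9-12 ALLOC][13-20 ALLOC][21-28 FREE]
Op 5: a = realloc(a, 12) -> NULL (a unchanged); heap: [0-8 ALLOC][9-12 ALLOC][13-20 ALLOC][21-28 FREE]
Op 6: d = malloc(4) -> d = 21; heap: [0-8 ALLOC][9-12 ALLOC][13-20 ALLOC][21-24 ALLOC][25-28 FREE]
free(d): d = 21 -> block [21-24 ALLOC]; mark free, coalesce with adjacent free neighbors -> [0-8 ALLOC][9-12 ALLOC][13-20 ALLOC][21-28 FREE]

Answer: [0-8 ALLOC][9-12 ALLOC][13-20 ALLOC][21-28 FREE]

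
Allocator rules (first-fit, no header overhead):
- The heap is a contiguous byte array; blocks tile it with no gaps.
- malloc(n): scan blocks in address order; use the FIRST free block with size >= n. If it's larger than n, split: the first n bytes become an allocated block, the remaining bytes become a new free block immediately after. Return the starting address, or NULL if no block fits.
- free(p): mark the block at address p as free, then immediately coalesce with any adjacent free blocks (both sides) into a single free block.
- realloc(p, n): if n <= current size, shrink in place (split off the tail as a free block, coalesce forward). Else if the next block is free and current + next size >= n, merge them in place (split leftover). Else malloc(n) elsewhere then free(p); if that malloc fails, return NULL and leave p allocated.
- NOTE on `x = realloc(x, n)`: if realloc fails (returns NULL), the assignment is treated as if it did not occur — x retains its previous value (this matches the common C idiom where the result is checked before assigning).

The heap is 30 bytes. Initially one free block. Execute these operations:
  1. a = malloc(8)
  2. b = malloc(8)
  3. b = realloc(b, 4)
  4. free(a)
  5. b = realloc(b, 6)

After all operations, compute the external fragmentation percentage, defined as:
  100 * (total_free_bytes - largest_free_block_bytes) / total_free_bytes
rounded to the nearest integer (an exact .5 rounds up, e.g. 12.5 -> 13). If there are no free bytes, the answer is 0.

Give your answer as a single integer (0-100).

Answer: 33

Derivation:
Op 1: a = malloc(8) -> a = 0; heap: [0-7 ALLOC][8-29 FREE]
Op 2: b = malloc(8) -> b = 8; heap: [0-7 ALLOC][8-15 ALLOC][16-29 FREE]
Op 3: b = realloc(b, 4) -> b = 8; heap: [0-7 ALLOC][8-11 ALLOC][12-29 FREE]
Op 4: free(a) -> (freed a); heap: [0-7 FREE][8-11 ALLOC][12-29 FREE]
Op 5: b = realloc(b, 6) -> b = 8; heap: [0-7 FREE][8-13 ALLOC][14-29 FREE]
Free blocks: [8 16] total_free=24 largest=16 -> 100*(24-16)/24 = 800/24 ≈ 33.333 -> rounds to 33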